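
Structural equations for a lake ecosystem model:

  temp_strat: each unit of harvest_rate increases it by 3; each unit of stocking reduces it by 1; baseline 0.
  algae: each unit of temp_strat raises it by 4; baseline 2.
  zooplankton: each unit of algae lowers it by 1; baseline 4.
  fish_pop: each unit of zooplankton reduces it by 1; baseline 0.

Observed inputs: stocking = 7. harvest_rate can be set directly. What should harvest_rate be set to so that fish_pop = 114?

harvest_rate = 12

Substituting into the temp_strat equation gives temp_strat = 3*harvest_rate - 7.
Substituting into the algae equation gives algae = 12*harvest_rate - 26.
This gives zooplankton = -12*harvest_rate + 30.
Substituting into the fish_pop equation gives fish_pop = 12*harvest_rate - 30.
Solve 12*harvest_rate - 30 = 114: harvest_rate = (114 + 30) / 12 = 12.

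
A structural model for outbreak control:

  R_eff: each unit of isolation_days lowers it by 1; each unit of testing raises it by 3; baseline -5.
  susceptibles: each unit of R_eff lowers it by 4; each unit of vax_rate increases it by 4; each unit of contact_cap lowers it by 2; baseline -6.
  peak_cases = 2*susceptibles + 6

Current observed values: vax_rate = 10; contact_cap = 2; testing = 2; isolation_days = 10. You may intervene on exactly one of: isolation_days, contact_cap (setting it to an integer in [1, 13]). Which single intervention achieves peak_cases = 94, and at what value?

set contact_cap = 13

Intervening on isolation_days: peak_cases = 8*isolation_days + 58. Reaching 94 requires isolation_days = 9/2, not an integer.
Intervening on contact_cap: with other inputs at their observed values, peak_cases = -4*contact_cap + 146. Solving for 94 gives contact_cap = 13, within [1, 13].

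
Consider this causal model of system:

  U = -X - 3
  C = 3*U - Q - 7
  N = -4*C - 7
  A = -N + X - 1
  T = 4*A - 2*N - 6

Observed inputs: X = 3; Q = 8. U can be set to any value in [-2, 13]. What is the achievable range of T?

Intervening on U fixes its value directly, overriding its dependence on X.
Substituting into the C equation gives C = 3*U - 15.
So N = -12*U + 53.
Substituting into the A equation gives A = 12*U - 51.
Substituting into the T equation gives T = 72*U - 316.
Linear in U, so extremes are at the endpoints: U = -2 gives T = -460; U = 13 gives T = 620.

-460 to 620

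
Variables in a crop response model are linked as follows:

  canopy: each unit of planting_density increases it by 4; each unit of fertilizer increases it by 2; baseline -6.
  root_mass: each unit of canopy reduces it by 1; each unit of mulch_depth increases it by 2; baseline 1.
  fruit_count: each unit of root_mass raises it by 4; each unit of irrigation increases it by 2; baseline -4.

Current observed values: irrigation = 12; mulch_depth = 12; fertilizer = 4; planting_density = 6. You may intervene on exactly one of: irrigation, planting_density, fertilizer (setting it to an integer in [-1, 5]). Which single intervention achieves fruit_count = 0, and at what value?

set irrigation = 4

Intervening on irrigation: with other inputs at their observed values, fruit_count = 2*irrigation - 8. Solving for 0 gives irrigation = 4, within [-1, 5].
Intervening on planting_density: fruit_count = -16*planting_density + 112. Reaching 0 requires planting_density = 7, outside [-1, 5].
Intervening on fertilizer: fruit_count = -8*fertilizer + 48. Reaching 0 requires fertilizer = 6, outside [-1, 5].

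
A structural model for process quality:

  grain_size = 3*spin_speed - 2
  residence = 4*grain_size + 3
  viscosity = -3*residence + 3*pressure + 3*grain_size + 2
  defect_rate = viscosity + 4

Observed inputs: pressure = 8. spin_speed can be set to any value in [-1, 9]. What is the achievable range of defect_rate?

-204 to 66

Substituting into the residence equation gives residence = 12*spin_speed - 5.
This gives viscosity = -27*spin_speed + 35.
Substituting into the defect_rate equation gives defect_rate = -27*spin_speed + 39.
Linear in spin_speed, so extremes are at the endpoints: spin_speed = -1 gives defect_rate = 66; spin_speed = 9 gives defect_rate = -204.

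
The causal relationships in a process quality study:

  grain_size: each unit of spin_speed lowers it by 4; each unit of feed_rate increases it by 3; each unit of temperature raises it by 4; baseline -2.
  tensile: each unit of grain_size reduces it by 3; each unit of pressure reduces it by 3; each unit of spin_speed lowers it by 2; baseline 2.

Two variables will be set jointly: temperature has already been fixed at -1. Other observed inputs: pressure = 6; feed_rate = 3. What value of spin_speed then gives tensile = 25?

With temperature held at -1:
Substituting into the grain_size equation gives grain_size = -4*spin_speed + 3.
So tensile = 10*spin_speed - 25.
Solve 10*spin_speed - 25 = 25: spin_speed = (25 + 25) / 10 = 5.

spin_speed = 5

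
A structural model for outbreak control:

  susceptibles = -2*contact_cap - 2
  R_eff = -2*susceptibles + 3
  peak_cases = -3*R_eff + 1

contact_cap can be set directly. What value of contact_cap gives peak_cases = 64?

Substituting into the R_eff equation gives R_eff = 4*contact_cap + 7.
Substituting into the peak_cases equation gives peak_cases = -12*contact_cap - 20.
Solve -12*contact_cap - 20 = 64: contact_cap = (64 + 20) / -12 = -7.

contact_cap = -7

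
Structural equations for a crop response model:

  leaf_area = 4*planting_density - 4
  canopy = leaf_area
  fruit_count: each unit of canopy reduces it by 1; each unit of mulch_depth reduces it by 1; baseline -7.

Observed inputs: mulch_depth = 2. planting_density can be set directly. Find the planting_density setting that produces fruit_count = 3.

planting_density = -2

Substituting into the canopy equation gives canopy = 4*planting_density - 4.
This gives fruit_count = -4*planting_density - 5.
Solve -4*planting_density - 5 = 3: planting_density = (3 + 5) / -4 = -2.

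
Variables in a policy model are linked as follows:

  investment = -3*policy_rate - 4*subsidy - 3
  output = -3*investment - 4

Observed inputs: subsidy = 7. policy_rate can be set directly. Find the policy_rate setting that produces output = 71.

policy_rate = -2

Substituting into the investment equation gives investment = -3*policy_rate - 31.
output becomes 9*policy_rate + 89.
Solve 9*policy_rate + 89 = 71: policy_rate = (71 - 89) / 9 = -2.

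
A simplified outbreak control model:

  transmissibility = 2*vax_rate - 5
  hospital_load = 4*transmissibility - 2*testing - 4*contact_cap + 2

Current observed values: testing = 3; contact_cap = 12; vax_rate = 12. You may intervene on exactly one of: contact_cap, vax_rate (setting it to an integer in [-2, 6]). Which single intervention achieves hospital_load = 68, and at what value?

set contact_cap = 1

Intervening on contact_cap: with other inputs at their observed values, hospital_load = -4*contact_cap + 72. Solving for 68 gives contact_cap = 1, within [-2, 6].
Intervening on vax_rate: hospital_load = 8*vax_rate - 72. Reaching 68 requires vax_rate = 35/2, not an integer.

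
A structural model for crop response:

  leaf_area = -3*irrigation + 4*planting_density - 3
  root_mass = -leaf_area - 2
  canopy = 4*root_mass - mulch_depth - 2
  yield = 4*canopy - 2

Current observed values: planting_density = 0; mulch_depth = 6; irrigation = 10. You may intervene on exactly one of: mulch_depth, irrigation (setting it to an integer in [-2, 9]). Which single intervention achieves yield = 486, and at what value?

Intervening on mulch_depth: with other inputs at their observed values, yield = -4*mulch_depth + 486. Solving for 486 gives mulch_depth = 0, within [-2, 9].
Intervening on irrigation: yield = 48*irrigation - 18. Reaching 486 requires irrigation = 21/2, not an integer.

set mulch_depth = 0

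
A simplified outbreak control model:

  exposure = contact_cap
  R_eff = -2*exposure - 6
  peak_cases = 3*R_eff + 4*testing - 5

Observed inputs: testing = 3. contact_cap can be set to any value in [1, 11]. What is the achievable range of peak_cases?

Substituting into the R_eff equation gives R_eff = -2*contact_cap - 6.
Substituting into the peak_cases equation gives peak_cases = -6*contact_cap - 11.
Linear in contact_cap, so extremes are at the endpoints: contact_cap = 1 gives peak_cases = -17; contact_cap = 11 gives peak_cases = -77.

-77 to -17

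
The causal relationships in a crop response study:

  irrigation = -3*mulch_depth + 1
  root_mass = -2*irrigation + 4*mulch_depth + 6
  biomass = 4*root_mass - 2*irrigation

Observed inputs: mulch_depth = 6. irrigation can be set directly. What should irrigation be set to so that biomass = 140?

irrigation = -2

Intervening on irrigation fixes its value directly, overriding its dependence on mulch_depth.
Substituting into the root_mass equation gives root_mass = -2*irrigation + 30.
biomass becomes -10*irrigation + 120.
Solve -10*irrigation + 120 = 140: irrigation = (140 - 120) / -10 = -2.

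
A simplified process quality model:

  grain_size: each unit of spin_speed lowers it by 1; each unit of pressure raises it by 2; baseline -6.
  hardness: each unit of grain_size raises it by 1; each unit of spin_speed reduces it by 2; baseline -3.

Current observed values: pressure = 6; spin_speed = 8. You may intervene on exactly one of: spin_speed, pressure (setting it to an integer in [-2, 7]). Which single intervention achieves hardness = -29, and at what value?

set pressure = 2

Intervening on spin_speed: hardness = -3*spin_speed + 3. Reaching -29 requires spin_speed = 32/3, not an integer.
Intervening on pressure: with other inputs at their observed values, hardness = 2*pressure - 33. Solving for -29 gives pressure = 2, within [-2, 7].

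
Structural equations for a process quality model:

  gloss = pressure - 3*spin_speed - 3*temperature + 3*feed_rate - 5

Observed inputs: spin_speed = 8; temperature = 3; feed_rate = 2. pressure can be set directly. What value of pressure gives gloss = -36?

Substituting into the gloss equation gives gloss = pressure - 32.
Solve pressure - 32 = -36: pressure = (-36 + 32) / 1 = -4.

pressure = -4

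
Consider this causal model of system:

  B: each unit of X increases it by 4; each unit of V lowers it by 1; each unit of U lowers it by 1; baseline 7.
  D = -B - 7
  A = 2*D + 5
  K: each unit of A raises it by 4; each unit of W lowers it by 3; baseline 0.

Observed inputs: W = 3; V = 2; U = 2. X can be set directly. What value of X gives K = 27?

X = -3

Substituting into the B equation gives B = 4*X + 3.
Substituting into the D equation gives D = -4*X - 10.
This gives A = -8*X - 15.
This gives K = -32*X - 69.
Solve -32*X - 69 = 27: X = (27 + 69) / -32 = -3.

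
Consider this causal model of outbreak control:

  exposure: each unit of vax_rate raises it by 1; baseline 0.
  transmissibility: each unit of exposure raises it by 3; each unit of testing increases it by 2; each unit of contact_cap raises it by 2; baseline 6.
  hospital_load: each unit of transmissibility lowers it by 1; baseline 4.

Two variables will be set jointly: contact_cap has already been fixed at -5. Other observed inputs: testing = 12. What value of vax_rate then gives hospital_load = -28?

vax_rate = 4

With contact_cap held at -5:
Substituting into the transmissibility equation gives transmissibility = 3*vax_rate + 20.
Substituting into the hospital_load equation gives hospital_load = -3*vax_rate - 16.
Solve -3*vax_rate - 16 = -28: vax_rate = (-28 + 16) / -3 = 4.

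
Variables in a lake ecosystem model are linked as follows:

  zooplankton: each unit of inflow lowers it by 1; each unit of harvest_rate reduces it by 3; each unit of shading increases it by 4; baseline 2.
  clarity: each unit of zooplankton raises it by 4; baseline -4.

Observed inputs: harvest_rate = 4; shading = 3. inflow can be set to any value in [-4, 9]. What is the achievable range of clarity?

-32 to 20

Substituting into the zooplankton equation gives zooplankton = -inflow + 2.
Substituting into the clarity equation gives clarity = -4*inflow + 4.
Linear in inflow, so extremes are at the endpoints: inflow = -4 gives clarity = 20; inflow = 9 gives clarity = -32.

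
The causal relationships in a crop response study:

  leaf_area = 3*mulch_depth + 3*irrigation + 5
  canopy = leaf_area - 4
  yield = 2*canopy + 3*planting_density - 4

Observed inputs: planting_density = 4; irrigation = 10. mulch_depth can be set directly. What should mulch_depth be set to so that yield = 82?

Substituting into the leaf_area equation gives leaf_area = 3*mulch_depth + 35.
This gives canopy = 3*mulch_depth + 31.
Substituting into the yield equation gives yield = 6*mulch_depth + 70.
Solve 6*mulch_depth + 70 = 82: mulch_depth = (82 - 70) / 6 = 2.

mulch_depth = 2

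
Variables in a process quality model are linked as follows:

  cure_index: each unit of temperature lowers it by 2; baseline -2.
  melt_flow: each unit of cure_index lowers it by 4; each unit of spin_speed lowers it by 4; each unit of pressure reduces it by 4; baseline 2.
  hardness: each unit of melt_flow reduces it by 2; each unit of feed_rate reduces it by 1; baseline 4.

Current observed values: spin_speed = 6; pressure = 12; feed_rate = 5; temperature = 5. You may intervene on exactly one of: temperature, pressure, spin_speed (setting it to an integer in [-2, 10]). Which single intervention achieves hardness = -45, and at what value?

Intervening on temperature: hardness = -16*temperature + 123. Reaching -45 requires temperature = 21/2, not an integer.
Intervening on pressure: with other inputs at their observed values, hardness = 8*pressure - 53. Solving for -45 gives pressure = 1, within [-2, 10].
Intervening on spin_speed: hardness = 8*spin_speed - 5. Reaching -45 requires spin_speed = -5, outside [-2, 10].

set pressure = 1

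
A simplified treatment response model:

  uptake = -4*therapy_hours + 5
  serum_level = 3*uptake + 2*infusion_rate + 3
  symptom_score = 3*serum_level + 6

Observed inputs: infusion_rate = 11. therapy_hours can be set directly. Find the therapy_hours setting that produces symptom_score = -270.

Substituting into the serum_level equation gives serum_level = -12*therapy_hours + 40.
Substituting into the symptom_score equation gives symptom_score = -36*therapy_hours + 126.
Solve -36*therapy_hours + 126 = -270: therapy_hours = (-270 - 126) / -36 = 11.

therapy_hours = 11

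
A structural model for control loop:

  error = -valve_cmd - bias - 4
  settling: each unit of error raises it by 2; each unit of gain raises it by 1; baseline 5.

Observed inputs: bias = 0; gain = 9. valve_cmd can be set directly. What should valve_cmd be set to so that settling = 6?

Substituting into the error equation gives error = -valve_cmd - 4.
settling becomes -2*valve_cmd + 6.
Solve -2*valve_cmd + 6 = 6: valve_cmd = (6 - 6) / -2 = 0.

valve_cmd = 0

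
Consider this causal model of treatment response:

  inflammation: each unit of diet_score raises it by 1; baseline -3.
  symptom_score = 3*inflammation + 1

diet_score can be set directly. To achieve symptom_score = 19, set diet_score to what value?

diet_score = 9

Substituting into the symptom_score equation gives symptom_score = 3*diet_score - 8.
Solve 3*diet_score - 8 = 19: diet_score = (19 + 8) / 3 = 9.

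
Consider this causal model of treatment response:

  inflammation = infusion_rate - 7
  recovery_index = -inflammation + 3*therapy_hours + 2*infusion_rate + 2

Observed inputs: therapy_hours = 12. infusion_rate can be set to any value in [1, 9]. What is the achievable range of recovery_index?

46 to 54

Substituting into the recovery_index equation gives recovery_index = infusion_rate + 45.
Linear in infusion_rate, so extremes are at the endpoints: infusion_rate = 1 gives recovery_index = 46; infusion_rate = 9 gives recovery_index = 54.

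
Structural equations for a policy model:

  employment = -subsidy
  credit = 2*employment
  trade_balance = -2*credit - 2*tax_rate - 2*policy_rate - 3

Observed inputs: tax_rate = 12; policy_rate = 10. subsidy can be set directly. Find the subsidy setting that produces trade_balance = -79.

subsidy = -8

Substituting into the credit equation gives credit = -2*subsidy.
This gives trade_balance = 4*subsidy - 47.
Solve 4*subsidy - 47 = -79: subsidy = (-79 + 47) / 4 = -8.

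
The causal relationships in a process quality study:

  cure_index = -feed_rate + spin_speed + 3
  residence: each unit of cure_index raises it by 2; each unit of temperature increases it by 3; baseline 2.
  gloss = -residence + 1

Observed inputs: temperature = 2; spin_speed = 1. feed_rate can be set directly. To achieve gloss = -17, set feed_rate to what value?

Substituting into the cure_index equation gives cure_index = -feed_rate + 4.
This gives residence = -2*feed_rate + 16.
So gloss = 2*feed_rate - 15.
Solve 2*feed_rate - 15 = -17: feed_rate = (-17 + 15) / 2 = -1.

feed_rate = -1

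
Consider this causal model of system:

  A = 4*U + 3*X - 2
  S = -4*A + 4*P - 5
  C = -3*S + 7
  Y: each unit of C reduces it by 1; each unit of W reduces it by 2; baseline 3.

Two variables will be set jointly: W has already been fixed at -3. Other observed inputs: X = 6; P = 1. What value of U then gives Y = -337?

With W held at -3:
Substituting into the A equation gives A = 4*U + 16.
This gives S = -16*U - 65.
Substituting into the C equation gives C = 48*U + 202.
So Y = -48*U - 193.
Solve -48*U - 193 = -337: U = (-337 + 193) / -48 = 3.

U = 3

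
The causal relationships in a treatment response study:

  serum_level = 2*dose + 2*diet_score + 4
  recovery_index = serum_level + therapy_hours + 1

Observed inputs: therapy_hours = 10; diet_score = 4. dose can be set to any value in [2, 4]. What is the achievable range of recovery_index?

Substituting into the serum_level equation gives serum_level = 2*dose + 12.
This gives recovery_index = 2*dose + 23.
Linear in dose, so extremes are at the endpoints: dose = 2 gives recovery_index = 27; dose = 4 gives recovery_index = 31.

27 to 31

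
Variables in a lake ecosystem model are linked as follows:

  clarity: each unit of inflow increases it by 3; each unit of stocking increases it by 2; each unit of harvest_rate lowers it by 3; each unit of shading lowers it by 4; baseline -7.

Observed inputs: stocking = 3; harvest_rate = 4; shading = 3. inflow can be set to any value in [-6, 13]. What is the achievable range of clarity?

Substituting into the clarity equation gives clarity = 3*inflow - 25.
Linear in inflow, so extremes are at the endpoints: inflow = -6 gives clarity = -43; inflow = 13 gives clarity = 14.

-43 to 14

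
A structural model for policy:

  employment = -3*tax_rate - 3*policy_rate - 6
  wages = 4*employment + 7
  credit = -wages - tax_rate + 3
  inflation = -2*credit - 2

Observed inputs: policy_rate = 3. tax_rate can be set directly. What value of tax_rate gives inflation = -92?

Substituting into the employment equation gives employment = -3*tax_rate - 15.
wages becomes -12*tax_rate - 53.
So credit = 11*tax_rate + 56.
Substituting into the inflation equation gives inflation = -22*tax_rate - 114.
Solve -22*tax_rate - 114 = -92: tax_rate = (-92 + 114) / -22 = -1.

tax_rate = -1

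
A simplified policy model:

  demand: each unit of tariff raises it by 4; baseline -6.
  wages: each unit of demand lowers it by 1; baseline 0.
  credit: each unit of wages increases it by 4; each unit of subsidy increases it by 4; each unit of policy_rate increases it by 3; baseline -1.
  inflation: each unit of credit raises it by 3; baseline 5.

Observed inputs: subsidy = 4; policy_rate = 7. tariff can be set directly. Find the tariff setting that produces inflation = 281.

Substituting into the wages equation gives wages = -4*tariff + 6.
Substituting into the credit equation gives credit = -16*tariff + 60.
This gives inflation = -48*tariff + 185.
Solve -48*tariff + 185 = 281: tariff = (281 - 185) / -48 = -2.

tariff = -2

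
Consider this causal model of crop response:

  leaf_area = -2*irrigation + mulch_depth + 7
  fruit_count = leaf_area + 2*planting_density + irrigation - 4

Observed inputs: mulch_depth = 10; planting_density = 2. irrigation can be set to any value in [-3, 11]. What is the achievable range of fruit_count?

6 to 20

Substituting into the leaf_area equation gives leaf_area = -2*irrigation + 17.
So fruit_count = -irrigation + 17.
Linear in irrigation, so extremes are at the endpoints: irrigation = -3 gives fruit_count = 20; irrigation = 11 gives fruit_count = 6.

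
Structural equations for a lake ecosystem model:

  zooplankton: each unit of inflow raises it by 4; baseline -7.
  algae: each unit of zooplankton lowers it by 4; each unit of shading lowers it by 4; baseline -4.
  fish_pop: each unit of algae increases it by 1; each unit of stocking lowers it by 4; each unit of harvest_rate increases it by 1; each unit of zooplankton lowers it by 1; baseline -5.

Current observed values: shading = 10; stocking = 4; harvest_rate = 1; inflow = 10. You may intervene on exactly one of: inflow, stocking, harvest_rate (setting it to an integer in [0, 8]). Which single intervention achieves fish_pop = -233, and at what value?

set stocking = 5

Intervening on inflow: fish_pop = -20*inflow - 29. Reaching -233 requires inflow = 51/5, not an integer.
Intervening on stocking: with other inputs at their observed values, fish_pop = -4*stocking - 213. Solving for -233 gives stocking = 5, within [0, 8].
Intervening on harvest_rate: fish_pop = harvest_rate - 230. Reaching -233 requires harvest_rate = -3, outside [0, 8].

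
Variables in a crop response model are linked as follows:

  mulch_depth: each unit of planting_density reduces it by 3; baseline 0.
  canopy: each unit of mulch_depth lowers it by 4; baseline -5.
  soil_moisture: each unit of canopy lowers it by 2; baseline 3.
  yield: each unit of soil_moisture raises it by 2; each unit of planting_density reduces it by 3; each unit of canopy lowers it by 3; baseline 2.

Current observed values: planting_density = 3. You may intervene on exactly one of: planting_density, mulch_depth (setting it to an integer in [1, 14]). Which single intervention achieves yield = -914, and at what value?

set planting_density = 11

Intervening on planting_density: with other inputs at their observed values, yield = -87*planting_density + 43. Solving for -914 gives planting_density = 11, within [1, 14].
Intervening on mulch_depth: yield = 28*mulch_depth + 34. Reaching -914 requires mulch_depth = -237/7, not an integer.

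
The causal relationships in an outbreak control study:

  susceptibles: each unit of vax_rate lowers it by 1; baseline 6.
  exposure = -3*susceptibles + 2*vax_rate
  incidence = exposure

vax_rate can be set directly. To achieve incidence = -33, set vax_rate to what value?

Substituting into the exposure equation gives exposure = 5*vax_rate - 18.
Substituting into the incidence equation gives incidence = 5*vax_rate - 18.
Solve 5*vax_rate - 18 = -33: vax_rate = (-33 + 18) / 5 = -3.

vax_rate = -3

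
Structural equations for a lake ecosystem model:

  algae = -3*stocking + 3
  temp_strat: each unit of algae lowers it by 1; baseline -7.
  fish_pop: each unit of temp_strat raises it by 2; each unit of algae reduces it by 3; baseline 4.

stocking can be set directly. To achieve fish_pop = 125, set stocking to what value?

Substituting into the temp_strat equation gives temp_strat = 3*stocking - 10.
Substituting into the fish_pop equation gives fish_pop = 15*stocking - 25.
Solve 15*stocking - 25 = 125: stocking = (125 + 25) / 15 = 10.

stocking = 10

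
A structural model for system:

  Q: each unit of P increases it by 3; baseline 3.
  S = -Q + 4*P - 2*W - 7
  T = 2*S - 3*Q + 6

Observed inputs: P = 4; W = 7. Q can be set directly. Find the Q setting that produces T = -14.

Intervening on Q fixes its value directly, overriding its dependence on P.
Substituting into the S equation gives S = -Q - 5.
Substituting into the T equation gives T = -5*Q - 4.
Solve -5*Q - 4 = -14: Q = (-14 + 4) / -5 = 2.

Q = 2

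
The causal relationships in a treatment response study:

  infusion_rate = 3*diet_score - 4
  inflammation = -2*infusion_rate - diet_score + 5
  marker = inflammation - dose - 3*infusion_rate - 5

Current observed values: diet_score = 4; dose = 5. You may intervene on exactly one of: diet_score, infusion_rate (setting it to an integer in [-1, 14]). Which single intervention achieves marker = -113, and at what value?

set diet_score = 8

Intervening on diet_score: with other inputs at their observed values, marker = -16*diet_score + 15. Solving for -113 gives diet_score = 8, within [-1, 14].
Intervening on infusion_rate: marker = -5*infusion_rate - 9. Reaching -113 requires infusion_rate = 104/5, not an integer.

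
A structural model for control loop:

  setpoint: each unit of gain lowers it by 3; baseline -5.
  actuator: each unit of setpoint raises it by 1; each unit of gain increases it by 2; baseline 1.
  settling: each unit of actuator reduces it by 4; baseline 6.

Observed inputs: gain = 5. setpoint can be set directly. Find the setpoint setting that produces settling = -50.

setpoint = 3

Intervening on setpoint fixes its value directly, overriding its dependence on gain.
Substituting into the actuator equation gives actuator = setpoint + 11.
Substituting into the settling equation gives settling = -4*setpoint - 38.
Solve -4*setpoint - 38 = -50: setpoint = (-50 + 38) / -4 = 3.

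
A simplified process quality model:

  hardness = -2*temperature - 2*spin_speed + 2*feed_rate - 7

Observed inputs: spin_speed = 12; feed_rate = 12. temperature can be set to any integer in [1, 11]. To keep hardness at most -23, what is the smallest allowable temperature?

temperature = 8

Substituting into the hardness equation gives hardness = -2*temperature - 7.
Require -2*temperature - 7 ≤ -23, so temperature ≥ 8.
The smallest integer in [1, 11] satisfying this is 8.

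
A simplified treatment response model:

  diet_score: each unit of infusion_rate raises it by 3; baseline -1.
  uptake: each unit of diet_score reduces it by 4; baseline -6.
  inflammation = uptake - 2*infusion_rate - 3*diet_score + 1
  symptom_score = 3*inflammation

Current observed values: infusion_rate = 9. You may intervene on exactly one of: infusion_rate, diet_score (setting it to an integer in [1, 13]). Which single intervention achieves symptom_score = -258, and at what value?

Intervening on infusion_rate: symptom_score = -69*infusion_rate + 6. Reaching -258 requires infusion_rate = 88/23, not an integer.
Intervening on diet_score: with other inputs at their observed values, symptom_score = -21*diet_score - 69. Solving for -258 gives diet_score = 9, within [1, 13].

set diet_score = 9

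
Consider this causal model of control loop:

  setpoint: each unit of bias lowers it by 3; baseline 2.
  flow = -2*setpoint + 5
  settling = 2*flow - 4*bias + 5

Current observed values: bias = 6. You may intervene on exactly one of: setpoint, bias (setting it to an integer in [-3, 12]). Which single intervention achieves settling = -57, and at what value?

Intervening on setpoint: with other inputs at their observed values, settling = -4*setpoint - 9. Solving for -57 gives setpoint = 12, within [-3, 12].
Intervening on bias: settling = 8*bias + 7. Reaching -57 requires bias = -8, outside [-3, 12].

set setpoint = 12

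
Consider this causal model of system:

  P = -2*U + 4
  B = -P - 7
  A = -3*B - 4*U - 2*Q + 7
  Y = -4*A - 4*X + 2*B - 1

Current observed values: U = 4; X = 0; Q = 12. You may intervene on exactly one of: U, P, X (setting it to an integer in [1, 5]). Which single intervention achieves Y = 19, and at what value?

set P = 1

Intervening on U: Y = 44*U - 87. Reaching 19 requires U = 53/22, not an integer.
Intervening on P: with other inputs at their observed values, Y = -14*P + 33. Solving for 19 gives P = 1, within [1, 5].
Intervening on X: Y = -4*X + 89. Reaching 19 requires X = 35/2, not an integer.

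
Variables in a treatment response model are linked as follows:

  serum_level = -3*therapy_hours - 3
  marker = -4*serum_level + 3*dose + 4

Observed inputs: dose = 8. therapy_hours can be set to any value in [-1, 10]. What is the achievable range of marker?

Substituting into the marker equation gives marker = 12*therapy_hours + 40.
Linear in therapy_hours, so extremes are at the endpoints: therapy_hours = -1 gives marker = 28; therapy_hours = 10 gives marker = 160.

28 to 160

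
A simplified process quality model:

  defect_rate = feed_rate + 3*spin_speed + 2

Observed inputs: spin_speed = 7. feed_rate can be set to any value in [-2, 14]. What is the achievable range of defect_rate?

21 to 37

Substituting into the defect_rate equation gives defect_rate = feed_rate + 23.
Linear in feed_rate, so extremes are at the endpoints: feed_rate = -2 gives defect_rate = 21; feed_rate = 14 gives defect_rate = 37.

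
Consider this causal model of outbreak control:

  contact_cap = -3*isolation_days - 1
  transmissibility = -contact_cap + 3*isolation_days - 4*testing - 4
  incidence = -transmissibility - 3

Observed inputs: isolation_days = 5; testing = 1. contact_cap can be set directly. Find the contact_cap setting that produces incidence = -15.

Intervening on contact_cap fixes its value directly, overriding its dependence on isolation_days.
Substituting into the transmissibility equation gives transmissibility = -contact_cap + 7.
Substituting into the incidence equation gives incidence = contact_cap - 10.
Solve contact_cap - 10 = -15: contact_cap = (-15 + 10) / 1 = -5.

contact_cap = -5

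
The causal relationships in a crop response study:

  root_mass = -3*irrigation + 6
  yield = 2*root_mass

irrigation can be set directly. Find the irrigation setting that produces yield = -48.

irrigation = 10

Substituting into the yield equation gives yield = -6*irrigation + 12.
Solve -6*irrigation + 12 = -48: irrigation = (-48 - 12) / -6 = 10.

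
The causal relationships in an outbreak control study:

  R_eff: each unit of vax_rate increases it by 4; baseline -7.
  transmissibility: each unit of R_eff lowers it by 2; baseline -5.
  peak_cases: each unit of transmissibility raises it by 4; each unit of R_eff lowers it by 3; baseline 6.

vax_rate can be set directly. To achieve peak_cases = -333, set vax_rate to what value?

vax_rate = 9

Substituting into the transmissibility equation gives transmissibility = -8*vax_rate + 9.
So peak_cases = -44*vax_rate + 63.
Solve -44*vax_rate + 63 = -333: vax_rate = (-333 - 63) / -44 = 9.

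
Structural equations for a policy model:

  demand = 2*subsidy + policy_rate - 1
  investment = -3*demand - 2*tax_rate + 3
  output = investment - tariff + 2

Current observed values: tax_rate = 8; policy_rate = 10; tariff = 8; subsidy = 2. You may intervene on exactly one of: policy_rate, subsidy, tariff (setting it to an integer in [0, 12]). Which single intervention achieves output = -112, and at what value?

Intervening on policy_rate: output = -3*policy_rate - 28. Reaching -112 requires policy_rate = 28, outside [0, 12].
Intervening on subsidy: with other inputs at their observed values, output = -6*subsidy - 46. Solving for -112 gives subsidy = 11, within [0, 12].
Intervening on tariff: output = -tariff - 50. Reaching -112 requires tariff = 62, outside [0, 12].

set subsidy = 11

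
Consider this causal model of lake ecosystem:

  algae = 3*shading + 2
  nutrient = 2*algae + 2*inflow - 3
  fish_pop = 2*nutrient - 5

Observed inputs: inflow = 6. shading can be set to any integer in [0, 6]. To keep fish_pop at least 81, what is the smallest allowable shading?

shading = 5

Substituting into the nutrient equation gives nutrient = 6*shading + 13.
Substituting into the fish_pop equation gives fish_pop = 12*shading + 21.
Require 12*shading + 21 ≥ 81, so shading ≥ 5.
The smallest integer in [0, 6] satisfying this is 5.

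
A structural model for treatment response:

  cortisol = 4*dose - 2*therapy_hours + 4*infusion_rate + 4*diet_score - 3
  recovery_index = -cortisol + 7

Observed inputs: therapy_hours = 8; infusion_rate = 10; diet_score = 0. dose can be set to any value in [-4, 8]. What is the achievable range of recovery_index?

Substituting into the cortisol equation gives cortisol = 4*dose + 21.
This gives recovery_index = -4*dose - 14.
Linear in dose, so extremes are at the endpoints: dose = -4 gives recovery_index = 2; dose = 8 gives recovery_index = -46.

-46 to 2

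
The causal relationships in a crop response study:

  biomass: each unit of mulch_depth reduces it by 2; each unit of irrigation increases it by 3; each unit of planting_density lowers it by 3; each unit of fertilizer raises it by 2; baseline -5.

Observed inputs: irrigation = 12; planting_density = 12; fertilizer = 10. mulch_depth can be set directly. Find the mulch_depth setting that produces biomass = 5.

mulch_depth = 5

Substituting into the biomass equation gives biomass = -2*mulch_depth + 15.
Solve -2*mulch_depth + 15 = 5: mulch_depth = (5 - 15) / -2 = 5.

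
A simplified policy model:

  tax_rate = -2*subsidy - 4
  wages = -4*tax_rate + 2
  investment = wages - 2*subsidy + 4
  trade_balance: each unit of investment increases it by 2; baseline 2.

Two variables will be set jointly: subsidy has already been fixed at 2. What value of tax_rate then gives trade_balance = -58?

With subsidy held at 2:
Intervening on tax_rate fixes its value directly, overriding its dependence on subsidy.
Substituting into the investment equation gives investment = -4*tax_rate + 2.
trade_balance becomes -8*tax_rate + 6.
Solve -8*tax_rate + 6 = -58: tax_rate = (-58 - 6) / -8 = 8.

tax_rate = 8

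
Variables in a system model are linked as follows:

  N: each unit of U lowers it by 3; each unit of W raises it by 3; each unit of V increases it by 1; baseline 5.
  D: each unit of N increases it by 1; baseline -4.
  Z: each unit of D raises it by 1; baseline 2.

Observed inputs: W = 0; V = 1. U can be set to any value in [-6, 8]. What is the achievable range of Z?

-20 to 22

Substituting into the N equation gives N = -3*U + 6.
This gives D = -3*U + 2.
Substituting into the Z equation gives Z = -3*U + 4.
Linear in U, so extremes are at the endpoints: U = -6 gives Z = 22; U = 8 gives Z = -20.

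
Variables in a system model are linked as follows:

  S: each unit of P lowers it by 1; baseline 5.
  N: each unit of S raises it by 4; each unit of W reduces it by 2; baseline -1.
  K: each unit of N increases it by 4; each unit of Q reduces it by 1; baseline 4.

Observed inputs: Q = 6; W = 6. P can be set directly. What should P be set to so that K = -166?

P = 12

Substituting into the N equation gives N = -4*P + 7.
So K = -16*P + 26.
Solve -16*P + 26 = -166: P = (-166 - 26) / -16 = 12.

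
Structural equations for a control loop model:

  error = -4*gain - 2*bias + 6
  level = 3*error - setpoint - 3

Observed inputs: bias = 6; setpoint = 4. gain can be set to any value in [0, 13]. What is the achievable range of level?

-181 to -25

Substituting into the error equation gives error = -4*gain - 6.
Substituting into the level equation gives level = -12*gain - 25.
Linear in gain, so extremes are at the endpoints: gain = 0 gives level = -25; gain = 13 gives level = -181.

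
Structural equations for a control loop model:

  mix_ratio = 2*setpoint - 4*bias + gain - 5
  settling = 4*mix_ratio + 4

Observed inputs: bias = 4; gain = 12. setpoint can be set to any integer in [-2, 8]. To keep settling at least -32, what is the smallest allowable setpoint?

setpoint = 0

Substituting into the mix_ratio equation gives mix_ratio = 2*setpoint - 9.
Substituting into the settling equation gives settling = 8*setpoint - 32.
Require 8*setpoint - 32 ≥ -32, so setpoint ≥ 0.
The smallest integer in [-2, 8] satisfying this is 0.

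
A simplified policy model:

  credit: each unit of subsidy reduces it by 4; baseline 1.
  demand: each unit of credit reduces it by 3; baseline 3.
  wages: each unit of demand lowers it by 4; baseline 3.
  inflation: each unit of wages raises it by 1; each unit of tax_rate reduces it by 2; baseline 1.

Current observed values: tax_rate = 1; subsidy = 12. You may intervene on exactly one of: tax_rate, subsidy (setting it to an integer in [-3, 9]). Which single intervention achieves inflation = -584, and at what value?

set tax_rate = 6

Intervening on tax_rate: with other inputs at their observed values, inflation = -2*tax_rate - 572. Solving for -584 gives tax_rate = 6, within [-3, 9].
Intervening on subsidy: inflation = -48*subsidy + 2. Reaching -584 requires subsidy = 293/24, not an integer.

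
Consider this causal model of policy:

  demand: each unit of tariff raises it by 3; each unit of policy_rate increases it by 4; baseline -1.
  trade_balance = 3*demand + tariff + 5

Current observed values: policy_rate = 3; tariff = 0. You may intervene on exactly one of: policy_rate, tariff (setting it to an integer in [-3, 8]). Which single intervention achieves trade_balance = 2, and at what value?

Intervening on policy_rate: with other inputs at their observed values, trade_balance = 12*policy_rate + 2. Solving for 2 gives policy_rate = 0, within [-3, 8].
Intervening on tariff: trade_balance = 10*tariff + 38. Reaching 2 requires tariff = -18/5, not an integer.

set policy_rate = 0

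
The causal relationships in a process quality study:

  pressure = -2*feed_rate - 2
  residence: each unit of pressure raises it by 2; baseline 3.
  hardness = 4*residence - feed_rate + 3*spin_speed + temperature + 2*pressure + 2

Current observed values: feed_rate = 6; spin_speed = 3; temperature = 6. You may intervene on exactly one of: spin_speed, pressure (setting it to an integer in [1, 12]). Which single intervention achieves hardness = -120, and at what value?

set spin_speed = 2

Intervening on spin_speed: with other inputs at their observed values, hardness = 3*spin_speed - 126. Solving for -120 gives spin_speed = 2, within [1, 12].
Intervening on pressure: hardness = 10*pressure + 23. Reaching -120 requires pressure = -143/10, not an integer.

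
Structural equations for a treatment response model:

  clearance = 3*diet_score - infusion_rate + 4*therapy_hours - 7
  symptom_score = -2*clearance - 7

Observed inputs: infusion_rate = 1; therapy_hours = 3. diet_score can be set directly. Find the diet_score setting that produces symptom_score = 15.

diet_score = -5

Substituting into the clearance equation gives clearance = 3*diet_score + 4.
Substituting into the symptom_score equation gives symptom_score = -6*diet_score - 15.
Solve -6*diet_score - 15 = 15: diet_score = (15 + 15) / -6 = -5.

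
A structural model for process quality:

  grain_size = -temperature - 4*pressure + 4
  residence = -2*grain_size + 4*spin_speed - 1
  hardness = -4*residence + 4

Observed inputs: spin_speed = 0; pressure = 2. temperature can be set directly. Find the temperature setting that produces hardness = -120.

Substituting into the grain_size equation gives grain_size = -temperature - 4.
Substituting into the residence equation gives residence = 2*temperature + 7.
Substituting into the hardness equation gives hardness = -8*temperature - 24.
Solve -8*temperature - 24 = -120: temperature = (-120 + 24) / -8 = 12.

temperature = 12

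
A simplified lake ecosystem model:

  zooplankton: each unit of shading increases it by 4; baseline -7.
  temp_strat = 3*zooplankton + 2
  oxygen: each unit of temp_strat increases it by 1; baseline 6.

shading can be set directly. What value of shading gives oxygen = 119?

Substituting into the temp_strat equation gives temp_strat = 12*shading - 19.
Substituting into the oxygen equation gives oxygen = 12*shading - 13.
Solve 12*shading - 13 = 119: shading = (119 + 13) / 12 = 11.

shading = 11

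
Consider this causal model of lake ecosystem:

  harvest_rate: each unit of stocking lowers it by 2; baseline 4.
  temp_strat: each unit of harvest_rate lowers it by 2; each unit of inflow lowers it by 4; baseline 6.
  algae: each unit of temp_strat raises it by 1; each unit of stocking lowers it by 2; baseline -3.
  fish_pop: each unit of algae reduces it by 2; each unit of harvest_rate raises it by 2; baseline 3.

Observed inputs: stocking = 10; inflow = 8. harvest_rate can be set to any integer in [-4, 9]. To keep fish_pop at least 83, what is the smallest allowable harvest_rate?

Intervening on harvest_rate fixes its value directly, overriding its dependence on stocking.
Substituting into the temp_strat equation gives temp_strat = -2*harvest_rate - 26.
Substituting into the algae equation gives algae = -2*harvest_rate - 49.
Substituting into the fish_pop equation gives fish_pop = 6*harvest_rate + 101.
Require 6*harvest_rate + 101 ≥ 83, so harvest_rate ≥ -3.
The smallest integer in [-4, 9] satisfying this is -3.

harvest_rate = -3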